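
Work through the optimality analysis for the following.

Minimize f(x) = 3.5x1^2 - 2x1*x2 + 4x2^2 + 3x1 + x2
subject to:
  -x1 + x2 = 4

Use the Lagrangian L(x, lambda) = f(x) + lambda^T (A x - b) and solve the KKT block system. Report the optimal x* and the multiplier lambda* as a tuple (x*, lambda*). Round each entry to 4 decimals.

Form the Lagrangian:
  L(x, lambda) = (1/2) x^T Q x + c^T x + lambda^T (A x - b)
Stationarity (grad_x L = 0): Q x + c + A^T lambda = 0.
Primal feasibility: A x = b.

This gives the KKT block system:
  [ Q   A^T ] [ x     ]   [-c ]
  [ A    0  ] [ lambda ] = [ b ]

Solving the linear system:
  x*      = (-2.5455, 1.4545)
  lambda* = (-17.7273)
  f(x*)   = 32.3636

x* = (-2.5455, 1.4545), lambda* = (-17.7273)


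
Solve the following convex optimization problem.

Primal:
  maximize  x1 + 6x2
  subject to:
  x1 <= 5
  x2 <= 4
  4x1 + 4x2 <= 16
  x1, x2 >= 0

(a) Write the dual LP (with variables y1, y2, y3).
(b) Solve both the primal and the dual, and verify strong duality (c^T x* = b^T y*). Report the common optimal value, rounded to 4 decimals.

The standard primal-dual pair for 'max c^T x s.t. A x <= b, x >= 0' is:
  Dual:  min b^T y  s.t.  A^T y >= c,  y >= 0.

So the dual LP is:
  minimize  5y1 + 4y2 + 16y3
  subject to:
    y1 + 4y3 >= 1
    y2 + 4y3 >= 6
    y1, y2, y3 >= 0

Solving the primal: x* = (0, 4).
  primal value c^T x* = 24.
Solving the dual: y* = (0, 5, 0.25).
  dual value b^T y* = 24.
Strong duality: c^T x* = b^T y*. Confirmed.

24


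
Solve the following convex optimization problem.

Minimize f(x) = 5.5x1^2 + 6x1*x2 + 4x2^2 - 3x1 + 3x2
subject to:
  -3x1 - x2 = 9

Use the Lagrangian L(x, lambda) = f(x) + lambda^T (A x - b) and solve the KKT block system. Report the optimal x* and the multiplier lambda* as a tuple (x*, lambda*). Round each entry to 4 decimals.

Form the Lagrangian:
  L(x, lambda) = (1/2) x^T Q x + c^T x + lambda^T (A x - b)
Stationarity (grad_x L = 0): Q x + c + A^T lambda = 0.
Primal feasibility: A x = b.

This gives the KKT block system:
  [ Q   A^T ] [ x     ]   [-c ]
  [ A    0  ] [ lambda ] = [ b ]

Solving the linear system:
  x*      = (-3.1915, 0.5745)
  lambda* = (-11.5532)
  f(x*)   = 57.6383

x* = (-3.1915, 0.5745), lambda* = (-11.5532)


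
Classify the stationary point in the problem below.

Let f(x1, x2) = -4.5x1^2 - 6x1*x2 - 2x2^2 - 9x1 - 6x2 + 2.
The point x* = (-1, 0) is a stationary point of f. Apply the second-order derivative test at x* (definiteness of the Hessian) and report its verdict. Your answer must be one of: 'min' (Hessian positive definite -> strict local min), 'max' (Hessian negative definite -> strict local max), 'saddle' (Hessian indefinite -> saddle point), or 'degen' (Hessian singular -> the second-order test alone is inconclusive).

Compute the Hessian H = grad^2 f:
  H = [[-9, -6], [-6, -4]]
Verify stationarity: grad f(x*) = H x* + g = (0, 0).
Eigenvalues of H: -13, 0.
H has a zero eigenvalue (singular; negative semidefinite but not definite), so H is neither positive definite, negative definite, nor indefinite. The second-order test alone is inconclusive -> degen.
(Indeed, f is constant along the null direction of H through x*, so x* is not a strict local extremum.)

degen


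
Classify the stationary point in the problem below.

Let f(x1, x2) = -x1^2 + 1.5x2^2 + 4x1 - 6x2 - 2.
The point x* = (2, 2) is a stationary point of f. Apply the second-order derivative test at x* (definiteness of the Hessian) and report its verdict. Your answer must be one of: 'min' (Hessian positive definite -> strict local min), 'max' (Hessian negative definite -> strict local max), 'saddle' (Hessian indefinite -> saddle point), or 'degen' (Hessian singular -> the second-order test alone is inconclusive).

Compute the Hessian H = grad^2 f:
  H = [[-2, 0], [0, 3]]
Verify stationarity: grad f(x*) = H x* + g = (0, 0).
Eigenvalues of H: -2, 3.
Eigenvalues have mixed signs, so H is indefinite -> x* is a saddle point.

saddle


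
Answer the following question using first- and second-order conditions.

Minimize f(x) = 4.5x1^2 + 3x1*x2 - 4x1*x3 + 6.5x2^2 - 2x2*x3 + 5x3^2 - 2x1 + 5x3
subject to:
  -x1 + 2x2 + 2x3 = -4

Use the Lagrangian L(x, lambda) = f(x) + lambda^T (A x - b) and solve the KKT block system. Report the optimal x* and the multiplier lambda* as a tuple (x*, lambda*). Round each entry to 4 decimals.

Form the Lagrangian:
  L(x, lambda) = (1/2) x^T Q x + c^T x + lambda^T (A x - b)
Stationarity (grad_x L = 0): Q x + c + A^T lambda = 0.
Primal feasibility: A x = b.

This gives the KKT block system:
  [ Q   A^T ] [ x     ]   [-c ]
  [ A    0  ] [ lambda ] = [ b ]

Solving the linear system:
  x*      = (0.2953, -0.7146, -1.1377)
  lambda* = (3.0645)
  f(x*)   = 2.9895

x* = (0.2953, -0.7146, -1.1377), lambda* = (3.0645)


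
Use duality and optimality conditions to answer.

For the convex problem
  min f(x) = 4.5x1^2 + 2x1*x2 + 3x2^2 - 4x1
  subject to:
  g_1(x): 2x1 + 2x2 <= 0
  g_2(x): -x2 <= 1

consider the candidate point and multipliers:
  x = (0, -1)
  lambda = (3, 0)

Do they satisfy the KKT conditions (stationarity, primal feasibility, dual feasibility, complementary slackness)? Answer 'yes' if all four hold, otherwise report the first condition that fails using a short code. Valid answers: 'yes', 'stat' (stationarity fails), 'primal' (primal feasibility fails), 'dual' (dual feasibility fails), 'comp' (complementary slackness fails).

Gradient of f: grad f(x) = Q x + c = (-6, -6)
Constraint values g_i(x) = a_i^T x - b_i:
  g_1((0, -1)) = -2
  g_2((0, -1)) = 0
Stationarity residual: grad f(x) + sum_i lambda_i a_i = (0, 0)
  -> stationarity OK
Primal feasibility (all g_i <= 0): OK
Dual feasibility (all lambda_i >= 0): OK
Complementary slackness (lambda_i * g_i(x) = 0 for all i): FAILS

Verdict: the first failing condition is complementary_slackness -> comp.

comp


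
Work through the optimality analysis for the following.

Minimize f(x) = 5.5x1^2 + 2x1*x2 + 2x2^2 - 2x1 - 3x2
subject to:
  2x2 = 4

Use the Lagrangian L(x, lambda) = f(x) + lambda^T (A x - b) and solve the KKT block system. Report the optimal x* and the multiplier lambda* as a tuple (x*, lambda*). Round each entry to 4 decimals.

Form the Lagrangian:
  L(x, lambda) = (1/2) x^T Q x + c^T x + lambda^T (A x - b)
Stationarity (grad_x L = 0): Q x + c + A^T lambda = 0.
Primal feasibility: A x = b.

This gives the KKT block system:
  [ Q   A^T ] [ x     ]   [-c ]
  [ A    0  ] [ lambda ] = [ b ]

Solving the linear system:
  x*      = (-0.1818, 2)
  lambda* = (-2.3182)
  f(x*)   = 1.8182

x* = (-0.1818, 2), lambda* = (-2.3182)


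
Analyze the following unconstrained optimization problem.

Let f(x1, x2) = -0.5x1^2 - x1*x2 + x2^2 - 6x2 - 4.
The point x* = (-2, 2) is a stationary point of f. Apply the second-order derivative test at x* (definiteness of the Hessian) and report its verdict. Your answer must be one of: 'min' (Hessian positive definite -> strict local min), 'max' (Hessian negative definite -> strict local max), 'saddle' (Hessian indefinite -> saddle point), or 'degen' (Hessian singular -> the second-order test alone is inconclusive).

Compute the Hessian H = grad^2 f:
  H = [[-1, -1], [-1, 2]]
Verify stationarity: grad f(x*) = H x* + g = (0, 0).
Eigenvalues of H: -1.3028, 2.3028.
Eigenvalues have mixed signs, so H is indefinite -> x* is a saddle point.

saddle


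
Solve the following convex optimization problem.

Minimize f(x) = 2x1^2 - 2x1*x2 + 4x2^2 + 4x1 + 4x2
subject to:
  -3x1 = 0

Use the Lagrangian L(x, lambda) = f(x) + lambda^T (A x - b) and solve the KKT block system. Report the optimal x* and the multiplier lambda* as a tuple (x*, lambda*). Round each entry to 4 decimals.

Form the Lagrangian:
  L(x, lambda) = (1/2) x^T Q x + c^T x + lambda^T (A x - b)
Stationarity (grad_x L = 0): Q x + c + A^T lambda = 0.
Primal feasibility: A x = b.

This gives the KKT block system:
  [ Q   A^T ] [ x     ]   [-c ]
  [ A    0  ] [ lambda ] = [ b ]

Solving the linear system:
  x*      = (0, -0.5)
  lambda* = (1.6667)
  f(x*)   = -1

x* = (0, -0.5), lambda* = (1.6667)


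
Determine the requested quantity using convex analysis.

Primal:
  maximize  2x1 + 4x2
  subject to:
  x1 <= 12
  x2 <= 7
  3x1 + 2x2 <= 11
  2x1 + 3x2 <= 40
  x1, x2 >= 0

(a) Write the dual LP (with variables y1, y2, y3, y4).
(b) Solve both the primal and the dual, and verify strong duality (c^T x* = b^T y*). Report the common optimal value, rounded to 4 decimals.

The standard primal-dual pair for 'max c^T x s.t. A x <= b, x >= 0' is:
  Dual:  min b^T y  s.t.  A^T y >= c,  y >= 0.

So the dual LP is:
  minimize  12y1 + 7y2 + 11y3 + 40y4
  subject to:
    y1 + 3y3 + 2y4 >= 2
    y2 + 2y3 + 3y4 >= 4
    y1, y2, y3, y4 >= 0

Solving the primal: x* = (0, 5.5).
  primal value c^T x* = 22.
Solving the dual: y* = (0, 0, 2, 0).
  dual value b^T y* = 22.
Strong duality: c^T x* = b^T y*. Confirmed.

22


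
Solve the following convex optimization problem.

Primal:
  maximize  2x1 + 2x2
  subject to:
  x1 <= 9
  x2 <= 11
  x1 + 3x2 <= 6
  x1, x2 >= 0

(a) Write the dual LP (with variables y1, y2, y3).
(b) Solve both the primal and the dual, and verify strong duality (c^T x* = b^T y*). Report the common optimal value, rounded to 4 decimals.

The standard primal-dual pair for 'max c^T x s.t. A x <= b, x >= 0' is:
  Dual:  min b^T y  s.t.  A^T y >= c,  y >= 0.

So the dual LP is:
  minimize  9y1 + 11y2 + 6y3
  subject to:
    y1 + y3 >= 2
    y2 + 3y3 >= 2
    y1, y2, y3 >= 0

Solving the primal: x* = (6, 0).
  primal value c^T x* = 12.
Solving the dual: y* = (0, 0, 2).
  dual value b^T y* = 12.
Strong duality: c^T x* = b^T y*. Confirmed.

12


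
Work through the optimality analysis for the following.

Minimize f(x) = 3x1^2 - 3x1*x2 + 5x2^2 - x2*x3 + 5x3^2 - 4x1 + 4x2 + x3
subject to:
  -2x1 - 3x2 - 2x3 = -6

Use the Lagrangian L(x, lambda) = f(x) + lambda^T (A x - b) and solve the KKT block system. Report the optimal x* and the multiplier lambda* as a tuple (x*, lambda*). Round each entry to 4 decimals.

Form the Lagrangian:
  L(x, lambda) = (1/2) x^T Q x + c^T x + lambda^T (A x - b)
Stationarity (grad_x L = 0): Q x + c + A^T lambda = 0.
Primal feasibility: A x = b.

This gives the KKT block system:
  [ Q   A^T ] [ x     ]   [-c ]
  [ A    0  ] [ lambda ] = [ b ]

Solving the linear system:
  x*      = (1.6316, 0.6842, 0.3421)
  lambda* = (1.8684)
  f(x*)   = 3.8816

x* = (1.6316, 0.6842, 0.3421), lambda* = (1.8684)


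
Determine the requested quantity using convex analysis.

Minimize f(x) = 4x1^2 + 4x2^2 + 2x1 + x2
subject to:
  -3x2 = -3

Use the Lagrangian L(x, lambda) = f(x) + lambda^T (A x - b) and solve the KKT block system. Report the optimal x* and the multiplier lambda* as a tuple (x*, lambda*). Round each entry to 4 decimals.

Form the Lagrangian:
  L(x, lambda) = (1/2) x^T Q x + c^T x + lambda^T (A x - b)
Stationarity (grad_x L = 0): Q x + c + A^T lambda = 0.
Primal feasibility: A x = b.

This gives the KKT block system:
  [ Q   A^T ] [ x     ]   [-c ]
  [ A    0  ] [ lambda ] = [ b ]

Solving the linear system:
  x*      = (-0.25, 1)
  lambda* = (3)
  f(x*)   = 4.75

x* = (-0.25, 1), lambda* = (3)


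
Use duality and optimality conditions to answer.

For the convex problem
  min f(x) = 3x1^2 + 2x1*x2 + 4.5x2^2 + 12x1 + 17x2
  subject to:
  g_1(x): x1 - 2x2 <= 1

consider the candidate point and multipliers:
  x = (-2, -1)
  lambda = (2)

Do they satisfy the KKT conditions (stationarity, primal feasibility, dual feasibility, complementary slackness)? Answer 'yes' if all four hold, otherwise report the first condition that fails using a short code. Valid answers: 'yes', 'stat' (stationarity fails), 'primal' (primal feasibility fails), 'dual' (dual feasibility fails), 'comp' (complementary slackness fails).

Gradient of f: grad f(x) = Q x + c = (-2, 4)
Constraint values g_i(x) = a_i^T x - b_i:
  g_1((-2, -1)) = -1
Stationarity residual: grad f(x) + sum_i lambda_i a_i = (0, 0)
  -> stationarity OK
Primal feasibility (all g_i <= 0): OK
Dual feasibility (all lambda_i >= 0): OK
Complementary slackness (lambda_i * g_i(x) = 0 for all i): FAILS

Verdict: the first failing condition is complementary_slackness -> comp.

comp


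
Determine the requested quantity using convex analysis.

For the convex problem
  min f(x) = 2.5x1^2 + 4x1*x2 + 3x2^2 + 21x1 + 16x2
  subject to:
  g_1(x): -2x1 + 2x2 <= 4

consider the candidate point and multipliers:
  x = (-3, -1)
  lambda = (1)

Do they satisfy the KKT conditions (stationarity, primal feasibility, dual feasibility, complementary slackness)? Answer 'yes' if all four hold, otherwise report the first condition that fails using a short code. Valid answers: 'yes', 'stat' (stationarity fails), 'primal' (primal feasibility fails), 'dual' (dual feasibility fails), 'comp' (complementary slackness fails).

Gradient of f: grad f(x) = Q x + c = (2, -2)
Constraint values g_i(x) = a_i^T x - b_i:
  g_1((-3, -1)) = 0
Stationarity residual: grad f(x) + sum_i lambda_i a_i = (0, 0)
  -> stationarity OK
Primal feasibility (all g_i <= 0): OK
Dual feasibility (all lambda_i >= 0): OK
Complementary slackness (lambda_i * g_i(x) = 0 for all i): OK

Verdict: yes, KKT holds.

yes


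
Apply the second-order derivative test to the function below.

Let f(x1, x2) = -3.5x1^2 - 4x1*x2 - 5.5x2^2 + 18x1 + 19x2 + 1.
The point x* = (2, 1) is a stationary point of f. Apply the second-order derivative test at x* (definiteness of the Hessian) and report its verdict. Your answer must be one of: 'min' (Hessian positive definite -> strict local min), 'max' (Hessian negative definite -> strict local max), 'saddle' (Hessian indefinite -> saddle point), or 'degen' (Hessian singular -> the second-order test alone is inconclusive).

Compute the Hessian H = grad^2 f:
  H = [[-7, -4], [-4, -11]]
Verify stationarity: grad f(x*) = H x* + g = (0, 0).
Eigenvalues of H: -13.4721, -4.5279.
Both eigenvalues < 0, so H is negative definite -> x* is a strict local max.

max


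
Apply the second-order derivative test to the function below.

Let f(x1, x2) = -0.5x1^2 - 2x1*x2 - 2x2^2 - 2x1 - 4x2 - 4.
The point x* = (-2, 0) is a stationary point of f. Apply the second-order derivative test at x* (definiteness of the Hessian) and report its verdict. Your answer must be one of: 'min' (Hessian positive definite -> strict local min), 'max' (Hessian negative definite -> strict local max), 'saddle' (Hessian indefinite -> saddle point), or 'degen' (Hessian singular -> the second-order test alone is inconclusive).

Compute the Hessian H = grad^2 f:
  H = [[-1, -2], [-2, -4]]
Verify stationarity: grad f(x*) = H x* + g = (0, 0).
Eigenvalues of H: -5, 0.
H has a zero eigenvalue (singular; negative semidefinite but not definite), so H is neither positive definite, negative definite, nor indefinite. The second-order test alone is inconclusive -> degen.
(Indeed, f is constant along the null direction of H through x*, so x* is not a strict local extremum.)

degen


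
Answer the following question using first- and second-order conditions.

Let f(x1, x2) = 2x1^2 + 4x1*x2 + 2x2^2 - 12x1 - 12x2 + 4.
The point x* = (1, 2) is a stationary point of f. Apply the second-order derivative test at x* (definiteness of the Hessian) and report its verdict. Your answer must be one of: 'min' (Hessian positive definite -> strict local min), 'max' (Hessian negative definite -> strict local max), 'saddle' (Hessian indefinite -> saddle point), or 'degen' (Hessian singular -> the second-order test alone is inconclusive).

Compute the Hessian H = grad^2 f:
  H = [[4, 4], [4, 4]]
Verify stationarity: grad f(x*) = H x* + g = (0, 0).
Eigenvalues of H: 0, 8.
H has a zero eigenvalue (singular; positive semidefinite but not definite), so H is neither positive definite, negative definite, nor indefinite. The second-order test alone is inconclusive -> degen.
(Indeed, f is constant along the null direction of H through x*, so x* is not a strict local extremum.)

degen


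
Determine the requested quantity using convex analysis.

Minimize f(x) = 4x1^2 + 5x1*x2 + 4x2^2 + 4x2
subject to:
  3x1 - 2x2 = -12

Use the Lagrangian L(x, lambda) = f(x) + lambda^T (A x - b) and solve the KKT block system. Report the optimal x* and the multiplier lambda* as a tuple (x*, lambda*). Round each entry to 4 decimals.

Form the Lagrangian:
  L(x, lambda) = (1/2) x^T Q x + c^T x + lambda^T (A x - b)
Stationarity (grad_x L = 0): Q x + c + A^T lambda = 0.
Primal feasibility: A x = b.

This gives the KKT block system:
  [ Q   A^T ] [ x     ]   [-c ]
  [ A    0  ] [ lambda ] = [ b ]

Solving the linear system:
  x*      = (-2.6341, 2.0488)
  lambda* = (3.6098)
  f(x*)   = 25.7561

x* = (-2.6341, 2.0488), lambda* = (3.6098)


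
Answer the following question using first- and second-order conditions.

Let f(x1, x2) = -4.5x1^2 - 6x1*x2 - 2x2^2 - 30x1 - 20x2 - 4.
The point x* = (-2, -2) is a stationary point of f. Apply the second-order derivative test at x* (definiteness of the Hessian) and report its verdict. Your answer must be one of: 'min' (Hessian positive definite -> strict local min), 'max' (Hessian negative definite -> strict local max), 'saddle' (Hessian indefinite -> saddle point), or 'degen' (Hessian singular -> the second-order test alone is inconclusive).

Compute the Hessian H = grad^2 f:
  H = [[-9, -6], [-6, -4]]
Verify stationarity: grad f(x*) = H x* + g = (0, 0).
Eigenvalues of H: -13, 0.
H has a zero eigenvalue (singular; negative semidefinite but not definite), so H is neither positive definite, negative definite, nor indefinite. The second-order test alone is inconclusive -> degen.
(Indeed, f is constant along the null direction of H through x*, so x* is not a strict local extremum.)

degen


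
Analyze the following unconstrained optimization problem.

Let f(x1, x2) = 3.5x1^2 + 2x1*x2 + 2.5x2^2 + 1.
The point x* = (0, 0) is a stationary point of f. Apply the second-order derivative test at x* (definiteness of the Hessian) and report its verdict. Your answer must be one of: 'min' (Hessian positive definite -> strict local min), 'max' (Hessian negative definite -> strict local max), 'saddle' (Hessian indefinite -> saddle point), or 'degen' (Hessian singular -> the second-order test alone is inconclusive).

Compute the Hessian H = grad^2 f:
  H = [[7, 2], [2, 5]]
Verify stationarity: grad f(x*) = H x* + g = (0, 0).
Eigenvalues of H: 3.7639, 8.2361.
Both eigenvalues > 0, so H is positive definite -> x* is a strict local min.

min


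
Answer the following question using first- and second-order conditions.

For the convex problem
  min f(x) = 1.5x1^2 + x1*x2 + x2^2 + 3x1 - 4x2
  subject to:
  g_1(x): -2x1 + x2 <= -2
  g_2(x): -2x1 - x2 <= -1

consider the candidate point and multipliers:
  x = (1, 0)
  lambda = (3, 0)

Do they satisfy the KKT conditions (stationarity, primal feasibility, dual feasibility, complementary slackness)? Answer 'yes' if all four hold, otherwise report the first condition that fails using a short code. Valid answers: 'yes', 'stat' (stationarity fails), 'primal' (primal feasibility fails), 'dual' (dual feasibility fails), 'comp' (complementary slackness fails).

Gradient of f: grad f(x) = Q x + c = (6, -3)
Constraint values g_i(x) = a_i^T x - b_i:
  g_1((1, 0)) = 0
  g_2((1, 0)) = -1
Stationarity residual: grad f(x) + sum_i lambda_i a_i = (0, 0)
  -> stationarity OK
Primal feasibility (all g_i <= 0): OK
Dual feasibility (all lambda_i >= 0): OK
Complementary slackness (lambda_i * g_i(x) = 0 for all i): OK

Verdict: yes, KKT holds.

yes


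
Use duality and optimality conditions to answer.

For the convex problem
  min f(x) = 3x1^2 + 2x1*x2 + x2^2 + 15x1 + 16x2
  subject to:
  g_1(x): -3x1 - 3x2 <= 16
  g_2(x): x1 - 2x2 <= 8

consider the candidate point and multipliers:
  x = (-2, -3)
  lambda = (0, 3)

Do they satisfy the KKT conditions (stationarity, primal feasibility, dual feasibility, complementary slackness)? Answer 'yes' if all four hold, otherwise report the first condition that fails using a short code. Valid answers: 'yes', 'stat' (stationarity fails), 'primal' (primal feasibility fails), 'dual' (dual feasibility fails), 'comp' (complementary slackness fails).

Gradient of f: grad f(x) = Q x + c = (-3, 6)
Constraint values g_i(x) = a_i^T x - b_i:
  g_1((-2, -3)) = -1
  g_2((-2, -3)) = -4
Stationarity residual: grad f(x) + sum_i lambda_i a_i = (0, 0)
  -> stationarity OK
Primal feasibility (all g_i <= 0): OK
Dual feasibility (all lambda_i >= 0): OK
Complementary slackness (lambda_i * g_i(x) = 0 for all i): FAILS

Verdict: the first failing condition is complementary_slackness -> comp.

comp


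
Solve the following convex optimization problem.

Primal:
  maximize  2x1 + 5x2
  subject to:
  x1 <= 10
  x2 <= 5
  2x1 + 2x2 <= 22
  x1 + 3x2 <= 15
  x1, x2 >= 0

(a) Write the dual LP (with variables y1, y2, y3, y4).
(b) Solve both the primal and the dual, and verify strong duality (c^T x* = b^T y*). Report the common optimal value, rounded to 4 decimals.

The standard primal-dual pair for 'max c^T x s.t. A x <= b, x >= 0' is:
  Dual:  min b^T y  s.t.  A^T y >= c,  y >= 0.

So the dual LP is:
  minimize  10y1 + 5y2 + 22y3 + 15y4
  subject to:
    y1 + 2y3 + y4 >= 2
    y2 + 2y3 + 3y4 >= 5
    y1, y2, y3, y4 >= 0

Solving the primal: x* = (9, 2).
  primal value c^T x* = 28.
Solving the dual: y* = (0, 0, 0.25, 1.5).
  dual value b^T y* = 28.
Strong duality: c^T x* = b^T y*. Confirmed.

28


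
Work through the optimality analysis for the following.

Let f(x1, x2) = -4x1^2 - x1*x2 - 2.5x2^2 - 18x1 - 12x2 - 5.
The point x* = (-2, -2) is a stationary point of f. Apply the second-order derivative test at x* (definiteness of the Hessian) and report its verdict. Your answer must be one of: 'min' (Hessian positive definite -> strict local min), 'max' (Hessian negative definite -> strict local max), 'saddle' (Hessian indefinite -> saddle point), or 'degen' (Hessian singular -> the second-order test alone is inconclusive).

Compute the Hessian H = grad^2 f:
  H = [[-8, -1], [-1, -5]]
Verify stationarity: grad f(x*) = H x* + g = (0, 0).
Eigenvalues of H: -8.3028, -4.6972.
Both eigenvalues < 0, so H is negative definite -> x* is a strict local max.

max


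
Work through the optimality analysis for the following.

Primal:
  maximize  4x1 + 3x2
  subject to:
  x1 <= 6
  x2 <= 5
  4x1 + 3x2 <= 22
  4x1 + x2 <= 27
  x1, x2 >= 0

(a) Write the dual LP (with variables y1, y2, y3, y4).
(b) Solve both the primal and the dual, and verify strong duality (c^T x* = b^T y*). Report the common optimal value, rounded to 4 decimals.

The standard primal-dual pair for 'max c^T x s.t. A x <= b, x >= 0' is:
  Dual:  min b^T y  s.t.  A^T y >= c,  y >= 0.

So the dual LP is:
  minimize  6y1 + 5y2 + 22y3 + 27y4
  subject to:
    y1 + 4y3 + 4y4 >= 4
    y2 + 3y3 + y4 >= 3
    y1, y2, y3, y4 >= 0

Solving the primal: x* = (5.5, 0).
  primal value c^T x* = 22.
Solving the dual: y* = (0, 0, 1, 0).
  dual value b^T y* = 22.
Strong duality: c^T x* = b^T y*. Confirmed.

22


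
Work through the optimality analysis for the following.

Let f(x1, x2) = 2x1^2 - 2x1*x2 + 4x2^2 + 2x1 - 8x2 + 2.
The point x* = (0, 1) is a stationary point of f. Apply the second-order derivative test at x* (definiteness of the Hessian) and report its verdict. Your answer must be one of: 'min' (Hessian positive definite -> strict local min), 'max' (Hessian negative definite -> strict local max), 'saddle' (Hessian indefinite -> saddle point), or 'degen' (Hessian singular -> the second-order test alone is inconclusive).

Compute the Hessian H = grad^2 f:
  H = [[4, -2], [-2, 8]]
Verify stationarity: grad f(x*) = H x* + g = (0, 0).
Eigenvalues of H: 3.1716, 8.8284.
Both eigenvalues > 0, so H is positive definite -> x* is a strict local min.

min


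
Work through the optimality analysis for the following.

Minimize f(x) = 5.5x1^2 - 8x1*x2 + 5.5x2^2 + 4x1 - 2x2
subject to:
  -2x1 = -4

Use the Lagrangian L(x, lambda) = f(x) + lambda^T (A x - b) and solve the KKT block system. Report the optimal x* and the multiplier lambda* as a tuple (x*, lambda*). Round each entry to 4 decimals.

Form the Lagrangian:
  L(x, lambda) = (1/2) x^T Q x + c^T x + lambda^T (A x - b)
Stationarity (grad_x L = 0): Q x + c + A^T lambda = 0.
Primal feasibility: A x = b.

This gives the KKT block system:
  [ Q   A^T ] [ x     ]   [-c ]
  [ A    0  ] [ lambda ] = [ b ]

Solving the linear system:
  x*      = (2, 1.6364)
  lambda* = (6.4545)
  f(x*)   = 15.2727

x* = (2, 1.6364), lambda* = (6.4545)


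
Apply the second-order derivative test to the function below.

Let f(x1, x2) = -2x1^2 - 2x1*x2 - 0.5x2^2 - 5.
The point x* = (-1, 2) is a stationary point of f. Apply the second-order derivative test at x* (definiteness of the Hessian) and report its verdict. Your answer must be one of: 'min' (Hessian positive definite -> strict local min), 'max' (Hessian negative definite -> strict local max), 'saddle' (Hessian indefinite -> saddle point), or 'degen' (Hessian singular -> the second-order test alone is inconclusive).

Compute the Hessian H = grad^2 f:
  H = [[-4, -2], [-2, -1]]
Verify stationarity: grad f(x*) = H x* + g = (0, 0).
Eigenvalues of H: -5, 0.
H has a zero eigenvalue (singular; negative semidefinite but not definite), so H is neither positive definite, negative definite, nor indefinite. The second-order test alone is inconclusive -> degen.
(Indeed, f is constant along the null direction of H through x*, so x* is not a strict local extremum.)

degen


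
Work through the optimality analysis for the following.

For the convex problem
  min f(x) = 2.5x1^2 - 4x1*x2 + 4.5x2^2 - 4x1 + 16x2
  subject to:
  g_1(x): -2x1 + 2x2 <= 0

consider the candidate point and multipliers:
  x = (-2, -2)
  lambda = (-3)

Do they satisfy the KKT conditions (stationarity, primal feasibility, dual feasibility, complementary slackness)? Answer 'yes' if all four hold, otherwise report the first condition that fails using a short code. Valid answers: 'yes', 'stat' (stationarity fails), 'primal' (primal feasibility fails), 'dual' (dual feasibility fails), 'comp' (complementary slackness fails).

Gradient of f: grad f(x) = Q x + c = (-6, 6)
Constraint values g_i(x) = a_i^T x - b_i:
  g_1((-2, -2)) = 0
Stationarity residual: grad f(x) + sum_i lambda_i a_i = (0, 0)
  -> stationarity OK
Primal feasibility (all g_i <= 0): OK
Dual feasibility (all lambda_i >= 0): FAILS
Complementary slackness (lambda_i * g_i(x) = 0 for all i): OK

Verdict: the first failing condition is dual_feasibility -> dual.

dual


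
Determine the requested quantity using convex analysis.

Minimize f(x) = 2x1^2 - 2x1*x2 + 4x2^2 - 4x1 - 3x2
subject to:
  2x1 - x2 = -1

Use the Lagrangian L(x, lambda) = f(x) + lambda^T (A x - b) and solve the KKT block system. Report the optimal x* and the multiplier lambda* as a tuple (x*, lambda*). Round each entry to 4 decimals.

Form the Lagrangian:
  L(x, lambda) = (1/2) x^T Q x + c^T x + lambda^T (A x - b)
Stationarity (grad_x L = 0): Q x + c + A^T lambda = 0.
Primal feasibility: A x = b.

This gives the KKT block system:
  [ Q   A^T ] [ x     ]   [-c ]
  [ A    0  ] [ lambda ] = [ b ]

Solving the linear system:
  x*      = (-0.1429, 0.7143)
  lambda* = (3)
  f(x*)   = 0.7143

x* = (-0.1429, 0.7143), lambda* = (3)


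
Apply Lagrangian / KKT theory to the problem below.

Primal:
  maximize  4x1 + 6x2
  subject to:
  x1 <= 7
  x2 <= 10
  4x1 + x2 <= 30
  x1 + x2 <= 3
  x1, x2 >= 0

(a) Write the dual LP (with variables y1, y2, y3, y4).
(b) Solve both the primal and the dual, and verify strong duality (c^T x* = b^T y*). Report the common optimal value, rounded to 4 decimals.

The standard primal-dual pair for 'max c^T x s.t. A x <= b, x >= 0' is:
  Dual:  min b^T y  s.t.  A^T y >= c,  y >= 0.

So the dual LP is:
  minimize  7y1 + 10y2 + 30y3 + 3y4
  subject to:
    y1 + 4y3 + y4 >= 4
    y2 + y3 + y4 >= 6
    y1, y2, y3, y4 >= 0

Solving the primal: x* = (0, 3).
  primal value c^T x* = 18.
Solving the dual: y* = (0, 0, 0, 6).
  dual value b^T y* = 18.
Strong duality: c^T x* = b^T y*. Confirmed.

18


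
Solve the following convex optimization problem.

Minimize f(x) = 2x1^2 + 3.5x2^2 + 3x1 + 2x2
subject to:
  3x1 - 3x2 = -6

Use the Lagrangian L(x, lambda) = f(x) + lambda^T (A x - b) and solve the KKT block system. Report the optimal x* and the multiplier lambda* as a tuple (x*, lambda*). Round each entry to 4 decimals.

Form the Lagrangian:
  L(x, lambda) = (1/2) x^T Q x + c^T x + lambda^T (A x - b)
Stationarity (grad_x L = 0): Q x + c + A^T lambda = 0.
Primal feasibility: A x = b.

This gives the KKT block system:
  [ Q   A^T ] [ x     ]   [-c ]
  [ A    0  ] [ lambda ] = [ b ]

Solving the linear system:
  x*      = (-1.7273, 0.2727)
  lambda* = (1.303)
  f(x*)   = 1.5909

x* = (-1.7273, 0.2727), lambda* = (1.303)


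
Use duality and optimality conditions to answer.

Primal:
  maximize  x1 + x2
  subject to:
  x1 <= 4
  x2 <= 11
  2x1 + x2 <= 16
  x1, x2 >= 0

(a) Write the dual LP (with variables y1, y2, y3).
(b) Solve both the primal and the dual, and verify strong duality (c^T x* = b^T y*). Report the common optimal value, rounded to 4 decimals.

The standard primal-dual pair for 'max c^T x s.t. A x <= b, x >= 0' is:
  Dual:  min b^T y  s.t.  A^T y >= c,  y >= 0.

So the dual LP is:
  minimize  4y1 + 11y2 + 16y3
  subject to:
    y1 + 2y3 >= 1
    y2 + y3 >= 1
    y1, y2, y3 >= 0

Solving the primal: x* = (2.5, 11).
  primal value c^T x* = 13.5.
Solving the dual: y* = (0, 0.5, 0.5).
  dual value b^T y* = 13.5.
Strong duality: c^T x* = b^T y*. Confirmed.

13.5


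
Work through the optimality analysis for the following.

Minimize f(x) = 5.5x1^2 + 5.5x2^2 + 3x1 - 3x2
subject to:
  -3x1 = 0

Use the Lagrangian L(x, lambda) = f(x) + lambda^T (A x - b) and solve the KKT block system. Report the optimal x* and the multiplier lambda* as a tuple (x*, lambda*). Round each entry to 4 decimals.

Form the Lagrangian:
  L(x, lambda) = (1/2) x^T Q x + c^T x + lambda^T (A x - b)
Stationarity (grad_x L = 0): Q x + c + A^T lambda = 0.
Primal feasibility: A x = b.

This gives the KKT block system:
  [ Q   A^T ] [ x     ]   [-c ]
  [ A    0  ] [ lambda ] = [ b ]

Solving the linear system:
  x*      = (0, 0.2727)
  lambda* = (1)
  f(x*)   = -0.4091

x* = (0, 0.2727), lambda* = (1)


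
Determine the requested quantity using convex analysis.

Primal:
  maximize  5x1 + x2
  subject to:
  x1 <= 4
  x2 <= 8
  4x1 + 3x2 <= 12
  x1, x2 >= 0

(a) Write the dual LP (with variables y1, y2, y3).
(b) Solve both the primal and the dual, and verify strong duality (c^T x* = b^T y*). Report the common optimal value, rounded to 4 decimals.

The standard primal-dual pair for 'max c^T x s.t. A x <= b, x >= 0' is:
  Dual:  min b^T y  s.t.  A^T y >= c,  y >= 0.

So the dual LP is:
  minimize  4y1 + 8y2 + 12y3
  subject to:
    y1 + 4y3 >= 5
    y2 + 3y3 >= 1
    y1, y2, y3 >= 0

Solving the primal: x* = (3, 0).
  primal value c^T x* = 15.
Solving the dual: y* = (0, 0, 1.25).
  dual value b^T y* = 15.
Strong duality: c^T x* = b^T y*. Confirmed.

15


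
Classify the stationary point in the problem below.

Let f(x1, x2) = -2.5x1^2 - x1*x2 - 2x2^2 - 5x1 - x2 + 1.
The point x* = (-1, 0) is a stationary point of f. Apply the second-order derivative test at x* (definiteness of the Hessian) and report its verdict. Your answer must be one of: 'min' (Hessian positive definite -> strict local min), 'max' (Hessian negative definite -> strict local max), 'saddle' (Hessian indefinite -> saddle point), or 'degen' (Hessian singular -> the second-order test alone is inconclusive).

Compute the Hessian H = grad^2 f:
  H = [[-5, -1], [-1, -4]]
Verify stationarity: grad f(x*) = H x* + g = (0, 0).
Eigenvalues of H: -5.618, -3.382.
Both eigenvalues < 0, so H is negative definite -> x* is a strict local max.

max


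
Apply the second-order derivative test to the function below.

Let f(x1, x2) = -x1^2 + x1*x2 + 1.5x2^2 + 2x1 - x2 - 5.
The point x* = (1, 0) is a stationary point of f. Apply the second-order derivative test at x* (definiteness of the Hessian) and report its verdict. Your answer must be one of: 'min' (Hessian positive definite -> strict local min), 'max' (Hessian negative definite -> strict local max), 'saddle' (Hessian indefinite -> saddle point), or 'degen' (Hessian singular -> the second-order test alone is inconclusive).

Compute the Hessian H = grad^2 f:
  H = [[-2, 1], [1, 3]]
Verify stationarity: grad f(x*) = H x* + g = (0, 0).
Eigenvalues of H: -2.1926, 3.1926.
Eigenvalues have mixed signs, so H is indefinite -> x* is a saddle point.

saddle


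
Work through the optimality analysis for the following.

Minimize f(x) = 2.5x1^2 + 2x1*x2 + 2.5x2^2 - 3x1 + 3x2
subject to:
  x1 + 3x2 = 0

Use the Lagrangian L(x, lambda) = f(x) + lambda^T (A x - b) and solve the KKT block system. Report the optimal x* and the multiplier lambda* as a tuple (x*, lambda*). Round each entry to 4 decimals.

Form the Lagrangian:
  L(x, lambda) = (1/2) x^T Q x + c^T x + lambda^T (A x - b)
Stationarity (grad_x L = 0): Q x + c + A^T lambda = 0.
Primal feasibility: A x = b.

This gives the KKT block system:
  [ Q   A^T ] [ x     ]   [-c ]
  [ A    0  ] [ lambda ] = [ b ]

Solving the linear system:
  x*      = (0.9474, -0.3158)
  lambda* = (-1.1053)
  f(x*)   = -1.8947

x* = (0.9474, -0.3158), lambda* = (-1.1053)


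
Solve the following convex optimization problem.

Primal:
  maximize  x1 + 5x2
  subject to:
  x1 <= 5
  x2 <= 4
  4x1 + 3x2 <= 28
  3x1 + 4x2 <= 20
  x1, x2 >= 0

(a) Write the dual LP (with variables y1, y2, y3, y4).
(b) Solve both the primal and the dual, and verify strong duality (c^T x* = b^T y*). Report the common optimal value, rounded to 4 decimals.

The standard primal-dual pair for 'max c^T x s.t. A x <= b, x >= 0' is:
  Dual:  min b^T y  s.t.  A^T y >= c,  y >= 0.

So the dual LP is:
  minimize  5y1 + 4y2 + 28y3 + 20y4
  subject to:
    y1 + 4y3 + 3y4 >= 1
    y2 + 3y3 + 4y4 >= 5
    y1, y2, y3, y4 >= 0

Solving the primal: x* = (1.3333, 4).
  primal value c^T x* = 21.3333.
Solving the dual: y* = (0, 3.6667, 0, 0.3333).
  dual value b^T y* = 21.3333.
Strong duality: c^T x* = b^T y*. Confirmed.

21.3333


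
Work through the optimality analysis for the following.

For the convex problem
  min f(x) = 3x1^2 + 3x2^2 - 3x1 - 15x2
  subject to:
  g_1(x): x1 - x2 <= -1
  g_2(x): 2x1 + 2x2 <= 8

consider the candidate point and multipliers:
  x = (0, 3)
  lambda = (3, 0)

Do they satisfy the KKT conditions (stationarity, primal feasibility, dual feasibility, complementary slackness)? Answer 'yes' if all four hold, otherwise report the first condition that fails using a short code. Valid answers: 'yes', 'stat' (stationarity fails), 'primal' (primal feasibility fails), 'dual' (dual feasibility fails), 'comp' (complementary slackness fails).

Gradient of f: grad f(x) = Q x + c = (-3, 3)
Constraint values g_i(x) = a_i^T x - b_i:
  g_1((0, 3)) = -2
  g_2((0, 3)) = -2
Stationarity residual: grad f(x) + sum_i lambda_i a_i = (0, 0)
  -> stationarity OK
Primal feasibility (all g_i <= 0): OK
Dual feasibility (all lambda_i >= 0): OK
Complementary slackness (lambda_i * g_i(x) = 0 for all i): FAILS

Verdict: the first failing condition is complementary_slackness -> comp.

comp


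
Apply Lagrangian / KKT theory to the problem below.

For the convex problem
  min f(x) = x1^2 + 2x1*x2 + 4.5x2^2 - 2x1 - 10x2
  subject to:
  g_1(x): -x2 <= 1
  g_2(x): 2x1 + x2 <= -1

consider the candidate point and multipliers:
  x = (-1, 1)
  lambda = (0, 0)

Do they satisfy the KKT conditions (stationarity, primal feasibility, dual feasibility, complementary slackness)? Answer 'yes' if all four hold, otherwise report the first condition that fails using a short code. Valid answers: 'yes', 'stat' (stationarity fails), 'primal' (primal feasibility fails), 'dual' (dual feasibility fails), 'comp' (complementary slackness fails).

Gradient of f: grad f(x) = Q x + c = (-2, -3)
Constraint values g_i(x) = a_i^T x - b_i:
  g_1((-1, 1)) = -2
  g_2((-1, 1)) = 0
Stationarity residual: grad f(x) + sum_i lambda_i a_i = (-2, -3)
  -> stationarity FAILS
Primal feasibility (all g_i <= 0): OK
Dual feasibility (all lambda_i >= 0): OK
Complementary slackness (lambda_i * g_i(x) = 0 for all i): OK

Verdict: the first failing condition is stationarity -> stat.

stat


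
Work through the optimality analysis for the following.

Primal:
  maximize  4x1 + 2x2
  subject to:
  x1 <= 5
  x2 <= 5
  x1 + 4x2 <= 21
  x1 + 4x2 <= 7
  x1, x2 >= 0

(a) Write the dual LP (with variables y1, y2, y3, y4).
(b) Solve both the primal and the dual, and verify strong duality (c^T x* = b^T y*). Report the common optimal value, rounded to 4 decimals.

The standard primal-dual pair for 'max c^T x s.t. A x <= b, x >= 0' is:
  Dual:  min b^T y  s.t.  A^T y >= c,  y >= 0.

So the dual LP is:
  minimize  5y1 + 5y2 + 21y3 + 7y4
  subject to:
    y1 + y3 + y4 >= 4
    y2 + 4y3 + 4y4 >= 2
    y1, y2, y3, y4 >= 0

Solving the primal: x* = (5, 0.5).
  primal value c^T x* = 21.
Solving the dual: y* = (3.5, 0, 0, 0.5).
  dual value b^T y* = 21.
Strong duality: c^T x* = b^T y*. Confirmed.

21


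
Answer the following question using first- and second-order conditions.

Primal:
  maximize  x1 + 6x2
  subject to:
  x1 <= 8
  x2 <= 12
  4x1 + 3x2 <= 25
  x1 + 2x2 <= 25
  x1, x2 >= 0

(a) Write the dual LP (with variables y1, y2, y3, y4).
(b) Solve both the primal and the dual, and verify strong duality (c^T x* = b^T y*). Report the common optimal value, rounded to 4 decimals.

The standard primal-dual pair for 'max c^T x s.t. A x <= b, x >= 0' is:
  Dual:  min b^T y  s.t.  A^T y >= c,  y >= 0.

So the dual LP is:
  minimize  8y1 + 12y2 + 25y3 + 25y4
  subject to:
    y1 + 4y3 + y4 >= 1
    y2 + 3y3 + 2y4 >= 6
    y1, y2, y3, y4 >= 0

Solving the primal: x* = (0, 8.3333).
  primal value c^T x* = 50.
Solving the dual: y* = (0, 0, 2, 0).
  dual value b^T y* = 50.
Strong duality: c^T x* = b^T y*. Confirmed.

50


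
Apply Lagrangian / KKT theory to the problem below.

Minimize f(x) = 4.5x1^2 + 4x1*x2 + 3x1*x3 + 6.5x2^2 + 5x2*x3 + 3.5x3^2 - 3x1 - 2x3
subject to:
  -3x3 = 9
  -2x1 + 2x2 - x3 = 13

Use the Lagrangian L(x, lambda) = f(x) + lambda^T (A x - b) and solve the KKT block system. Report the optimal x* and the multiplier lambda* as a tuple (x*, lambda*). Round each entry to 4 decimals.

Form the Lagrangian:
  L(x, lambda) = (1/2) x^T Q x + c^T x + lambda^T (A x - b)
Stationarity (grad_x L = 0): Q x + c + A^T lambda = 0.
Primal feasibility: A x = b.

This gives the KKT block system:
  [ Q   A^T ] [ x     ]   [-c ]
  [ A    0  ] [ lambda ] = [ b ]

Solving the linear system:
  x*      = (-1.9333, 3.0667, -3)
  lambda* = (-1.6333, -8.5667)
  f(x*)   = 68.9333

x* = (-1.9333, 3.0667, -3), lambda* = (-1.6333, -8.5667)


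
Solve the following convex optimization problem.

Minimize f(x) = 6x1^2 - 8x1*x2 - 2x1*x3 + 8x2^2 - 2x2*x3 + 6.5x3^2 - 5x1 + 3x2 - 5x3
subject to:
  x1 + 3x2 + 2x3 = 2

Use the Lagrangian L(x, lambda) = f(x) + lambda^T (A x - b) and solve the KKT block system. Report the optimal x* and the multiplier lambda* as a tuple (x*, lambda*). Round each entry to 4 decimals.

Form the Lagrangian:
  L(x, lambda) = (1/2) x^T Q x + c^T x + lambda^T (A x - b)
Stationarity (grad_x L = 0): Q x + c + A^T lambda = 0.
Primal feasibility: A x = b.

This gives the KKT block system:
  [ Q   A^T ] [ x     ]   [-c ]
  [ A    0  ] [ lambda ] = [ b ]

Solving the linear system:
  x*      = (0.5881, 0.1486, 0.483)
  lambda* = (0.0975)
  f(x*)   = -2.5523

x* = (0.5881, 0.1486, 0.483), lambda* = (0.0975)


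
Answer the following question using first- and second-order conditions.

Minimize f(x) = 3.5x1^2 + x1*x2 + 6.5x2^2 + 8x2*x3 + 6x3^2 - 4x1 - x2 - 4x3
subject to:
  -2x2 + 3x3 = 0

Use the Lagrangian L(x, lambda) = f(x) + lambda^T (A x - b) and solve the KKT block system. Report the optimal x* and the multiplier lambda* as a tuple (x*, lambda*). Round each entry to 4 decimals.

Form the Lagrangian:
  L(x, lambda) = (1/2) x^T Q x + c^T x + lambda^T (A x - b)
Stationarity (grad_x L = 0): Q x + c + A^T lambda = 0.
Primal feasibility: A x = b.

This gives the KKT block system:
  [ Q   A^T ] [ x     ]   [-c ]
  [ A    0  ] [ lambda ] = [ b ]

Solving the linear system:
  x*      = (0.5561, 0.1073, 0.0715)
  lambda* = (0.7613)
  f(x*)   = -1.3089

x* = (0.5561, 0.1073, 0.0715), lambda* = (0.7613)


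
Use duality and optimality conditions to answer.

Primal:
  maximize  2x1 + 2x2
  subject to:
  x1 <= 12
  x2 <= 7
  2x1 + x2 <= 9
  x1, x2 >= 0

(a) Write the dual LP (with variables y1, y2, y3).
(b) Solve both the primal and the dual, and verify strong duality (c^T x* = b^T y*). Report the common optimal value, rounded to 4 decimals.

The standard primal-dual pair for 'max c^T x s.t. A x <= b, x >= 0' is:
  Dual:  min b^T y  s.t.  A^T y >= c,  y >= 0.

So the dual LP is:
  minimize  12y1 + 7y2 + 9y3
  subject to:
    y1 + 2y3 >= 2
    y2 + y3 >= 2
    y1, y2, y3 >= 0

Solving the primal: x* = (1, 7).
  primal value c^T x* = 16.
Solving the dual: y* = (0, 1, 1).
  dual value b^T y* = 16.
Strong duality: c^T x* = b^T y*. Confirmed.

16
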